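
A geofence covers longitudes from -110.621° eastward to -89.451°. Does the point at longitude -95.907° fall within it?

Band width going east from -110.621° to -89.451°: ((-89.451 − -110.621) mod 360) = 21.170°.
Offset of -95.907° east of the west edge: ((-95.907 − -110.621) mod 360) = 14.714°.
14.714° ≤ 21.170° ⇒ inside.

Yes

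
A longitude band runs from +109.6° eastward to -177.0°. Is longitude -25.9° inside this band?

No

Band width going east from +109.6° to -177.0°: ((-177.0 − 109.6) mod 360) = 73.4°.
Offset of -25.9° east of the west edge: ((-25.9 − 109.6) mod 360) = 224.5°.
224.5° > 73.4° ⇒ outside.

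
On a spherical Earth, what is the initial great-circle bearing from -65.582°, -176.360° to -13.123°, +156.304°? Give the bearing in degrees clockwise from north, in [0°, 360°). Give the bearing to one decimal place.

327.2°

Δλ = 156.304 − -176.360 = 332.664°; wrapped into (−180°, 180°]: -27.336°.
θ = atan2( sin Δλ · cos φ₂ , cos φ₁ · sin φ₂ − sin φ₁ · cos φ₂ · cos Δλ )
  = atan2(-0.44722, 0.69389) = -32.802° → normalised to [0°, 360°): 327.198°.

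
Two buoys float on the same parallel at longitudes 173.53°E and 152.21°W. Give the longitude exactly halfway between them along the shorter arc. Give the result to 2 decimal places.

Signed shortest Δλ from +173.53° to -152.21° is +34.26°.
Midpoint longitude = +173.53° + (+34.26°)/2 = +173.53° + 17.13° = +190.66°.
Normalise into (−180°, 180°]: -169.34°.
(The naïve average (+173.53 + -152.21)/2 = 10.66° is on the wrong side of the globe.)

169.34°W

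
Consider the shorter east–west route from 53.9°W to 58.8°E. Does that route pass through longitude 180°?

Signed shortest Δλ = ((58.8 − -53.9 + 180) mod 360) − 180 = 112.7°.
Going east by 112.7° from -53.9° reaches +58.8° without touching 180°.

No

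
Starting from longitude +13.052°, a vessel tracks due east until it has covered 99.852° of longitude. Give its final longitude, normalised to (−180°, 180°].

Start at +13.052°; shift +99.852° → +112.904°.
+112.904° already lies in (−180°, 180°].

+112.904°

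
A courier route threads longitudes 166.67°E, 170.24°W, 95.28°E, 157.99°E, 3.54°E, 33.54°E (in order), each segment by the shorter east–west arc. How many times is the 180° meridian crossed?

Leg 1: +166.67° → -170.24°, shortest Δλ = 23.09° (east) — crosses 180°.
Leg 2: -170.24° → +95.28°, shortest Δλ = -94.48° (west) — crosses 180°.
Leg 3: +95.28° → +157.99°, shortest Δλ = 62.71° (east) — does not cross 180°.
Leg 4: +157.99° → +3.54°, shortest Δλ = -154.45° (west) — does not cross 180°.
Leg 5: +3.54° → +33.54°, shortest Δλ = 30.0° (east) — does not cross 180°.
Total crossings: 2.

2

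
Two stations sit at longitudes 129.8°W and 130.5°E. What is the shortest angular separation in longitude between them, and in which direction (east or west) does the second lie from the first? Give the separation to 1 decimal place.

Raw difference: 130.5 − -129.8 = 260.3°.
Normalise into (−180°, 180°]: 260.3° − 360° = -99.7°.
Negative ⇒ the second point lies to the west; separation 99.7°.

99.7° west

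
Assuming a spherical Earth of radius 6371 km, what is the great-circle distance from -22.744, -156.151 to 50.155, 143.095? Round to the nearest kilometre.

Δλ = 143.095 − -156.151 = 299.246°; wrapped into (−180°, 180°]: -60.754°.
Δφ = 50.155 − -22.744 = 72.899°.
a = sin²(Δφ/2) + cos φ₁ · cos φ₂ · sin²(Δλ/2) = 0.504074.
c = 2·atan2(√a, √(1−a)) = 1.57895 rad → d = 6371·c ≈ 10059.46 km.

10059 km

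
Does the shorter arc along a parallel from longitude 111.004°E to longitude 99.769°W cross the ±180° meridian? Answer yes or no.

Yes

Naïve |-99.769 − 111.004| = 210.773° > 180°, so the shorter arc goes the other way round — across 180°.
Signed shortest Δλ = ((-99.769 − 111.004 + 180) mod 360) − 180 = 149.227°.
Going east by 149.227° from +111.004° passes through 180° before reaching -99.769°.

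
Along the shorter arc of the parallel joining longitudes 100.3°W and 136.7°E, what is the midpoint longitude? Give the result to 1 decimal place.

161.8°W

Signed shortest Δλ from -100.3° to +136.7° is -123.0°.
Midpoint longitude = -100.3° + (-123.0°)/2 = -100.3° − 61.5° = -161.8°.
(The naïve average (-100.3 + +136.7)/2 = 18.2° is on the wrong side of the globe.)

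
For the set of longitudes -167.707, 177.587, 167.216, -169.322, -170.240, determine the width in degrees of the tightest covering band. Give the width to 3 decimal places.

Sort the longitudes: -170.240°, -169.322°, -167.707°, +167.216°, +177.587°.
Eastward gaps between consecutive values (wrapping around): 0.918°, 1.615°, 334.923°, 10.371°, 12.173°.
Largest gap = 334.923° ⇒ minimal covering band is its complement: 360° − 334.923° = 25.077°.
Band runs from +167.216° eastward to -167.707°, crossing the antimeridian.

25.077°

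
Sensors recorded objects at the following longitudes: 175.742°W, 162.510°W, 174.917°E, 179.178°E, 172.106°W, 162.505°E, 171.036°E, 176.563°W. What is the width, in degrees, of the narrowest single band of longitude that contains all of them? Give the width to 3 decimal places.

34.985°

Sort the longitudes: -176.563°, -175.742°, -172.106°, -162.510°, +162.505°, +171.036°, +174.917°, +179.178°.
Eastward gaps between consecutive values (wrapping around): 0.821°, 3.636°, 9.596°, 325.015°, 8.531°, 3.881°, 4.261°, 4.259°.
Largest gap = 325.015° ⇒ minimal covering band is its complement: 360° − 325.015° = 34.985°.
Band runs from +162.505° eastward to -162.510°, crossing the antimeridian.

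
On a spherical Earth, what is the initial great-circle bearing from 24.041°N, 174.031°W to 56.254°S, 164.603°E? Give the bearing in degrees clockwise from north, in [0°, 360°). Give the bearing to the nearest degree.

Δλ = 164.603 − -174.031 = 338.634°; wrapped into (−180°, 180°]: -21.366°.
θ = atan2( sin Δλ · cos φ₂ , cos φ₁ · sin φ₂ − sin φ₁ · cos φ₂ · cos Δλ )
  = atan2(-0.20239, -0.97013) = -168.216° → normalised to [0°, 360°): 191.784°.

192°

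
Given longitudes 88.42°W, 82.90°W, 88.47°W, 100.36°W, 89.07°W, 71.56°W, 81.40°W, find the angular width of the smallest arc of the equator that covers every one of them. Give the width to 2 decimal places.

28.80°

Sort the longitudes: -100.36°, -89.07°, -88.47°, -88.42°, -82.90°, -81.40°, -71.56°.
Eastward gaps between consecutive values (wrapping around): 11.29°, 0.60°, 0.05°, 5.52°, 1.50°, 9.84°, 331.20°.
Largest gap = 331.20° ⇒ minimal covering band is its complement: 360° − 331.20° = 28.80°.
Band runs from -100.36° eastward to -71.56°.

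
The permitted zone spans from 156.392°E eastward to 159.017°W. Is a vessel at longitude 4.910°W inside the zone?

No

Band width going east from +156.392° to -159.017°: ((-159.017 − 156.392) mod 360) = 44.591°.
Offset of -4.910° east of the west edge: ((-4.910 − 156.392) mod 360) = 198.698°.
198.698° > 44.591° ⇒ outside.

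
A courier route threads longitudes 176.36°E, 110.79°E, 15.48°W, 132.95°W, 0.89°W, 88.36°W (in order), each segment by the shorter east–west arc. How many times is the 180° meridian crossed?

Leg 1: +176.36° → +110.79°, shortest Δλ = -65.57° (west) — does not cross 180°.
Leg 2: +110.79° → -15.48°, shortest Δλ = -126.27° (west) — does not cross 180°.
Leg 3: -15.48° → -132.95°, shortest Δλ = -117.47° (west) — does not cross 180°.
Leg 4: -132.95° → -0.89°, shortest Δλ = 132.06° (east) — does not cross 180°.
Leg 5: -0.89° → -88.36°, shortest Δλ = -87.47° (west) — does not cross 180°.
Total crossings: 0.

0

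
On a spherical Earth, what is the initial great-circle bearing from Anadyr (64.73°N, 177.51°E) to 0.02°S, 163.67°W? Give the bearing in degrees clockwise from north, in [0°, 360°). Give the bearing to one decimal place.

Δλ = -163.67 − 177.51 = -341.18°; wrapped into (−180°, 180°]: 18.82°.
θ = atan2( sin Δλ · cos φ₂ , cos φ₁ · sin φ₂ − sin φ₁ · cos φ₂ · cos Δλ )
  = atan2(0.32260, -0.85611) = 159.353° → normalised to [0°, 360°): 159.353°.

159.4°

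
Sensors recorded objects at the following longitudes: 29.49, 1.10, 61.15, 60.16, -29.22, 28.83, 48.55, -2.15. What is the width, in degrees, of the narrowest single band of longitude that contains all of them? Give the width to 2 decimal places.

90.37°

Sort the longitudes: -29.22°, -2.15°, +1.10°, +28.83°, +29.49°, +48.55°, +60.16°, +61.15°.
Eastward gaps between consecutive values (wrapping around): 27.07°, 3.25°, 27.73°, 0.66°, 19.06°, 11.61°, 0.99°, 269.63°.
Largest gap = 269.63° ⇒ minimal covering band is its complement: 360° − 269.63° = 90.37°.
Band runs from -29.22° eastward to +61.15°.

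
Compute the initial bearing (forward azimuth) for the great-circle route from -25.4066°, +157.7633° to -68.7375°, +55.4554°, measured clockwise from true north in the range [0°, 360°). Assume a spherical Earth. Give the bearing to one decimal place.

Δλ = 55.4554 − 157.7633 = -102.3079°.
θ = atan2( sin Δλ · cos φ₂ , cos φ₁ · sin φ₂ − sin φ₁ · cos φ₂ · cos Δλ )
  = atan2(-0.35431, -0.87496) = -157.955° → normalised to [0°, 360°): 202.045°.

202.0°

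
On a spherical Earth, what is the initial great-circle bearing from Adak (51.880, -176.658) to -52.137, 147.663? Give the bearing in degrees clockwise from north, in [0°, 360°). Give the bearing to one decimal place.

Δλ = 147.663 − -176.658 = 324.321°; wrapped into (−180°, 180°]: -35.679°.
θ = atan2( sin Δλ · cos φ₂ , cos φ₁ · sin φ₂ − sin φ₁ · cos φ₂ · cos Δλ )
  = atan2(-0.35798, -0.87959) = -157.854° → normalised to [0°, 360°): 202.146°.

202.1°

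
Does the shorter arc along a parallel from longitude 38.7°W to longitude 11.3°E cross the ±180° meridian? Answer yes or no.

Signed shortest Δλ = ((11.3 − -38.7 + 180) mod 360) − 180 = 50.0°.
Going east by 50.0° from -38.7° reaches +11.3° without touching 180°.

No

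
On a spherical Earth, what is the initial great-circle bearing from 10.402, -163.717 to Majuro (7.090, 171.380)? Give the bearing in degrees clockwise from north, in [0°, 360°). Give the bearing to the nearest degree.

Δλ = 171.380 − -163.717 = 335.097°; wrapped into (−180°, 180°]: -24.903°.
θ = atan2( sin Δλ · cos φ₂ , cos φ₁ · sin φ₂ − sin φ₁ · cos φ₂ · cos Δλ )
  = atan2(-0.41786, -0.04111) = -95.619° → normalised to [0°, 360°): 264.381°.

264°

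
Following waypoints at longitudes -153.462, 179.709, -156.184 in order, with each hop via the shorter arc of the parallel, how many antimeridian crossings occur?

Leg 1: -153.462° → +179.709°, shortest Δλ = -26.829° (west) — crosses 180°.
Leg 2: +179.709° → -156.184°, shortest Δλ = 24.107° (east) — crosses 180°.
Total crossings: 2.

2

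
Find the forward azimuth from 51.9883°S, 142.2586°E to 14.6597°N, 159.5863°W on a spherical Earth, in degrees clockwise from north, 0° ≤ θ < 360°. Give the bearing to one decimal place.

55.8°

Δλ = -159.5863 − 142.2586 = -301.8449°; wrapped into (−180°, 180°]: 58.1551°.
θ = atan2( sin Δλ · cos φ₂ , cos φ₁ · sin φ₂ − sin φ₁ · cos φ₂ · cos Δλ )
  = atan2(0.82183, 0.55802) = 55.823° → normalised to [0°, 360°): 55.823°.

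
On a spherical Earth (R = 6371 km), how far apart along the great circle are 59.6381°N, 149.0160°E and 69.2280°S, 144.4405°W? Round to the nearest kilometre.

Δλ = -144.4405 − 149.0160 = -293.4565°; wrapped into (−180°, 180°]: 66.5435°.
Δφ = -69.2280 − 59.6381 = -128.8661°.
a = sin²(Δφ/2) + cos φ₁ · cos φ₂ · sin²(Δλ/2) = 0.867704.
c = 2·atan2(√a, √(1−a)) = 2.39707 rad → d = 6371·c ≈ 15271.70 km.

15272 km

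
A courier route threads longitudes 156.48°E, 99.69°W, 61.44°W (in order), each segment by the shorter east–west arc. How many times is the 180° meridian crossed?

Leg 1: +156.48° → -99.69°, shortest Δλ = 103.83° (east) — crosses 180°.
Leg 2: -99.69° → -61.44°, shortest Δλ = 38.25° (east) — does not cross 180°.
Total crossings: 1.

1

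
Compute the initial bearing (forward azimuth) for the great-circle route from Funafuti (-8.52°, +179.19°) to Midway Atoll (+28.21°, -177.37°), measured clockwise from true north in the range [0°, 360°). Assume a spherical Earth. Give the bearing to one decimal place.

Δλ = -177.37 − 179.19 = -356.56°; wrapped into (−180°, 180°]: 3.44°.
θ = atan2( sin Δλ · cos φ₂ , cos φ₁ · sin φ₂ − sin φ₁ · cos φ₂ · cos Δλ )
  = atan2(0.05288, 0.59781) = 5.055° → normalised to [0°, 360°): 5.055°.

5.1°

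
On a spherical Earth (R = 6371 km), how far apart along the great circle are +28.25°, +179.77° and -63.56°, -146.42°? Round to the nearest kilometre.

Δλ = -146.42 − 179.77 = -326.19°; wrapped into (−180°, 180°]: 33.81°.
Δφ = -63.56 − 28.25 = -91.81°.
a = sin²(Δφ/2) + cos φ₁ · cos φ₂ · sin²(Δλ/2) = 0.548958.
c = 2·atan2(√a, √(1−a)) = 1.66887 rad → d = 6371·c ≈ 10632.36 km.

10632 km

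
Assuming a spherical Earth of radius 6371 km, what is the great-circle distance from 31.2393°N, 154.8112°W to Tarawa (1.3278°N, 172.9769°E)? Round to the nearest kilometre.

Δλ = 172.9769 − -154.8112 = 327.7881°; wrapped into (−180°, 180°]: -32.2119°.
Δφ = 1.3278 − 31.2393 = -29.9115°.
a = sin²(Δφ/2) + cos φ₁ · cos φ₂ · sin²(Δλ/2) = 0.132384.
c = 2·atan2(√a, √(1−a)) = 0.74479 rad → d = 6371·c ≈ 4745.05 km.

4745 km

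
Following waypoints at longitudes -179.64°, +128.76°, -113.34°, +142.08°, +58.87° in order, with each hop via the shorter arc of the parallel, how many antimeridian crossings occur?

Leg 1: -179.64° → +128.76°, shortest Δλ = -51.6° (west) — crosses 180°.
Leg 2: +128.76° → -113.34°, shortest Δλ = 117.9° (east) — crosses 180°.
Leg 3: -113.34° → +142.08°, shortest Δλ = -104.58° (west) — crosses 180°.
Leg 4: +142.08° → +58.87°, shortest Δλ = -83.21° (west) — does not cross 180°.
Total crossings: 3.

3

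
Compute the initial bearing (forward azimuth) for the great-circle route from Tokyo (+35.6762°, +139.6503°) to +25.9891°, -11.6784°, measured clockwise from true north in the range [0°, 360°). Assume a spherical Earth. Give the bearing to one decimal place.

Δλ = -11.6784 − 139.6503 = -151.3287°.
θ = atan2( sin Δλ · cos φ₂ , cos φ₁ · sin φ₂ − sin φ₁ · cos φ₂ · cos Δλ )
  = atan2(-0.43127, 0.81591) = -27.860° → normalised to [0°, 360°): 332.140°.

332.1°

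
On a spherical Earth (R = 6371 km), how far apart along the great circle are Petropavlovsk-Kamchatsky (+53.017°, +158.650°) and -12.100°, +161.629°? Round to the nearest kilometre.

7246 km

Δλ = 161.629 − 158.650 = 2.979°.
Δφ = -12.100 − 53.017 = -65.117°.
a = sin²(Δφ/2) + cos φ₁ · cos φ₂ · sin²(Δλ/2) = 0.290014.
c = 2·atan2(√a, √(1−a)) = 1.13738 rad → d = 6371·c ≈ 7246.26 km.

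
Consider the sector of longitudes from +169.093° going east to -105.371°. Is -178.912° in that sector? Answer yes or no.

Band width going east from +169.093° to -105.371°: ((-105.371 − 169.093) mod 360) = 85.536°.
Offset of -178.912° east of the west edge: ((-178.912 − 169.093) mod 360) = 11.995°.
11.995° ≤ 85.536° ⇒ inside.

Yes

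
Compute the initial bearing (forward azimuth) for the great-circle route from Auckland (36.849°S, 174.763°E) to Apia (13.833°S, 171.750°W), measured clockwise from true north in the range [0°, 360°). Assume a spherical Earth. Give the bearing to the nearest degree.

31°

Δλ = -171.750 − 174.763 = -346.513°; wrapped into (−180°, 180°]: 13.487°.
θ = atan2( sin Δλ · cos φ₂ , cos φ₁ · sin φ₂ − sin φ₁ · cos φ₂ · cos Δλ )
  = atan2(0.22646, 0.37493) = 31.132° → normalised to [0°, 360°): 31.132°.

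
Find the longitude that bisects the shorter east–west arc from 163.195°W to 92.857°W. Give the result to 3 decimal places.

128.026°W

Signed shortest Δλ from -163.195° to -92.857° is +70.338°.
Midpoint longitude = -163.195° + (+70.338°)/2 = -163.195° + 35.169° = -128.026°.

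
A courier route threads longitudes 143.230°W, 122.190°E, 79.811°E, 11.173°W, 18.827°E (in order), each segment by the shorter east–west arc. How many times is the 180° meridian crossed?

1

Leg 1: -143.230° → +122.190°, shortest Δλ = -94.58° (west) — crosses 180°.
Leg 2: +122.190° → +79.811°, shortest Δλ = -42.379° (west) — does not cross 180°.
Leg 3: +79.811° → -11.173°, shortest Δλ = -90.984° (west) — does not cross 180°.
Leg 4: -11.173° → +18.827°, shortest Δλ = 30.0° (east) — does not cross 180°.
Total crossings: 1.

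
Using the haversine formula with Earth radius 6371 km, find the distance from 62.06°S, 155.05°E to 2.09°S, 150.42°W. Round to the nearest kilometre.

8040 km

Δλ = -150.42 − 155.05 = -305.47°; wrapped into (−180°, 180°]: 54.53°.
Δφ = -2.09 − -62.06 = 59.97°.
a = sin²(Δφ/2) + cos φ₁ · cos φ₂ · sin²(Δλ/2) = 0.348038.
c = 2·atan2(√a, √(1−a)) = 1.26199 rad → d = 6371·c ≈ 8040.12 km.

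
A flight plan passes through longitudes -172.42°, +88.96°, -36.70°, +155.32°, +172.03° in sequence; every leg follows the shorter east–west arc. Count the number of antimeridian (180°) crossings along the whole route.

2

Leg 1: -172.42° → +88.96°, shortest Δλ = -98.62° (west) — crosses 180°.
Leg 2: +88.96° → -36.70°, shortest Δλ = -125.66° (west) — does not cross 180°.
Leg 3: -36.70° → +155.32°, shortest Δλ = -167.98° (west) — crosses 180°.
Leg 4: +155.32° → +172.03°, shortest Δλ = 16.71° (east) — does not cross 180°.
Total crossings: 2.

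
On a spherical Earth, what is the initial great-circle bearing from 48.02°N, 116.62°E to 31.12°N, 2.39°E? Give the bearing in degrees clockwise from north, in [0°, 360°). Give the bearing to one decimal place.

307.9°

Δλ = 2.39 − 116.62 = -114.23°.
θ = atan2( sin Δλ · cos φ₂ , cos φ₁ · sin φ₂ − sin φ₁ · cos φ₂ · cos Δλ )
  = atan2(-0.78067, 0.60687) = -52.139° → normalised to [0°, 360°): 307.861°.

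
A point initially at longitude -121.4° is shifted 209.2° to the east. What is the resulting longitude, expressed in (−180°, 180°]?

+87.8°

Start at -121.4°; shift +209.2° → +87.8°.
+87.8° already lies in (−180°, 180°].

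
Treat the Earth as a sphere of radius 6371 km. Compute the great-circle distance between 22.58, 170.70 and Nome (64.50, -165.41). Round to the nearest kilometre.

Δλ = -165.41 − 170.70 = -336.11°; wrapped into (−180°, 180°]: 23.89°.
Δφ = 64.50 − 22.58 = 41.92°.
a = sin²(Δφ/2) + cos φ₁ · cos φ₂ · sin²(Δλ/2) = 0.144989.
c = 2·atan2(√a, √(1−a)) = 0.78127 rad → d = 6371·c ≈ 4977.46 km.

4977 km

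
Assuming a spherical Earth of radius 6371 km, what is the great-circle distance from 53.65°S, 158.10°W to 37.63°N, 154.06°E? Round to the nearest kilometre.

Δλ = 154.06 − -158.10 = 312.16°; wrapped into (−180°, 180°]: -47.84°.
Δφ = 37.63 − -53.65 = 91.28°.
a = sin²(Δφ/2) + cos φ₁ · cos φ₂ · sin²(Δλ/2) = 0.588340.
c = 2·atan2(√a, √(1−a)) = 1.74841 rad → d = 6371·c ≈ 11139.11 km.

11139 km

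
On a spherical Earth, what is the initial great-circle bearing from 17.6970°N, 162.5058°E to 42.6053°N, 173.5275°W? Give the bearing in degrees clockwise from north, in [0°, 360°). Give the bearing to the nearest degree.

Δλ = -173.5275 − 162.5058 = -336.0333°; wrapped into (−180°, 180°]: 23.9667°.
θ = atan2( sin Δλ · cos φ₂ , cos φ₁ · sin φ₂ − sin φ₁ · cos φ₂ · cos Δλ )
  = atan2(0.29898, 0.44046) = 34.169° → normalised to [0°, 360°): 34.169°.

34°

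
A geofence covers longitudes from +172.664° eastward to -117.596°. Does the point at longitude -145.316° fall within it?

Band width going east from +172.664° to -117.596°: ((-117.596 − 172.664) mod 360) = 69.740°.
Offset of -145.316° east of the west edge: ((-145.316 − 172.664) mod 360) = 42.020°.
42.020° ≤ 69.740° ⇒ inside.

Yes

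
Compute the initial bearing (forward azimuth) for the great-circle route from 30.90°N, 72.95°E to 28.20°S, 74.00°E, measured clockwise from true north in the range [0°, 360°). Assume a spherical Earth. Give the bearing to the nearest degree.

Δλ = 74.00 − 72.95 = 1.05°.
θ = atan2( sin Δλ · cos φ₂ , cos φ₁ · sin φ₂ − sin φ₁ · cos φ₂ · cos Δλ )
  = atan2(0.01615, -0.85799) = 178.922° → normalised to [0°, 360°): 178.922°.

179°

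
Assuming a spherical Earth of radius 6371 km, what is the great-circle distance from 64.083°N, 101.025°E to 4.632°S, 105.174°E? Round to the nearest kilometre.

7649 km

Δλ = 105.174 − 101.025 = 4.149°.
Δφ = -4.632 − 64.083 = -68.715°.
a = sin²(Δφ/2) + cos φ₁ · cos φ₂ · sin²(Δλ/2) = 0.319067.
c = 2·atan2(√a, √(1−a)) = 1.20053 rad → d = 6371·c ≈ 7648.56 km.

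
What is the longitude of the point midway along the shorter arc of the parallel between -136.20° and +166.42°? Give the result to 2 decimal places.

-164.89°

Signed shortest Δλ from -136.20° to +166.42° is -57.38°.
Midpoint longitude = -136.20° + (-57.38°)/2 = -136.20° − 28.69° = -164.89°.
(The naïve average (-136.20 + +166.42)/2 = 15.11° is on the wrong side of the globe.)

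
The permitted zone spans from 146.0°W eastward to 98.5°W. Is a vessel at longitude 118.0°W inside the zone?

Band width going east from -146.0° to -98.5°: ((-98.5 − -146.0) mod 360) = 47.5°.
Offset of -118.0° east of the west edge: ((-118.0 − -146.0) mod 360) = 28.0°.
28.0° ≤ 47.5° ⇒ inside.

Yes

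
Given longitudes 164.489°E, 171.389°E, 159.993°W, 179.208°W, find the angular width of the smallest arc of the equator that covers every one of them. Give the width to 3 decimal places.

35.518°

Sort the longitudes: -179.208°, -159.993°, +164.489°, +171.389°.
Eastward gaps between consecutive values (wrapping around): 19.215°, 324.482°, 6.900°, 9.403°.
Largest gap = 324.482° ⇒ minimal covering band is its complement: 360° − 324.482° = 35.518°.
Band runs from +164.489° eastward to -159.993°, crossing the antimeridian.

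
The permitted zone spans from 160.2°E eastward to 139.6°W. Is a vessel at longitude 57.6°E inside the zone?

No

Band width going east from +160.2° to -139.6°: ((-139.6 − 160.2) mod 360) = 60.2°.
Offset of +57.6° east of the west edge: ((57.6 − 160.2) mod 360) = 257.4°.
257.4° > 60.2° ⇒ outside.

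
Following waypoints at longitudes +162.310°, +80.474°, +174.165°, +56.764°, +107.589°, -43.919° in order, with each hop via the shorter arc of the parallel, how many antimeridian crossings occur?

0

Leg 1: +162.310° → +80.474°, shortest Δλ = -81.836° (west) — does not cross 180°.
Leg 2: +80.474° → +174.165°, shortest Δλ = 93.691° (east) — does not cross 180°.
Leg 3: +174.165° → +56.764°, shortest Δλ = -117.401° (west) — does not cross 180°.
Leg 4: +56.764° → +107.589°, shortest Δλ = 50.825° (east) — does not cross 180°.
Leg 5: +107.589° → -43.919°, shortest Δλ = -151.508° (west) — does not cross 180°.
Total crossings: 0.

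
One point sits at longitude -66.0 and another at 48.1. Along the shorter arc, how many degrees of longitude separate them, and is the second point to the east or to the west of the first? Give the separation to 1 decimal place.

Raw difference: 48.1 − -66.0 = 114.1°.
Normalise into (−180°, 180°]: 114.1° stays 114.1°.
Positive ⇒ the second point lies to the east; separation 114.1°.

114.1° east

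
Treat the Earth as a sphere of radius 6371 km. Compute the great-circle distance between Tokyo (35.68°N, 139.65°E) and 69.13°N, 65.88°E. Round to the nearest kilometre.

5699 km

Δλ = 65.88 − 139.65 = -73.77°.
Δφ = 69.13 − 35.68 = 33.45°.
a = sin²(Δφ/2) + cos φ₁ · cos φ₂ · sin²(Δλ/2) = 0.187065.
c = 2·atan2(√a, √(1−a)) = 0.89455 rad → d = 6371·c ≈ 5699.18 km.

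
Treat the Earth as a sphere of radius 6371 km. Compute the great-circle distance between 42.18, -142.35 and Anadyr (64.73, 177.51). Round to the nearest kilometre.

3546 km

Δλ = 177.51 − -142.35 = 319.86°; wrapped into (−180°, 180°]: -40.14°.
Δφ = 64.73 − 42.18 = 22.55°.
a = sin²(Δφ/2) + cos φ₁ · cos φ₂ · sin²(Δλ/2) = 0.075481.
c = 2·atan2(√a, √(1−a)) = 0.55663 rad → d = 6371·c ≈ 3546.31 km.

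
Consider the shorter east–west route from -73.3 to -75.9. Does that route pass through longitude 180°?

Signed shortest Δλ = ((-75.9 − -73.3 + 180) mod 360) − 180 = -2.6°.
Going west by 2.6° from -73.3° reaches -75.9° without touching 180°.

No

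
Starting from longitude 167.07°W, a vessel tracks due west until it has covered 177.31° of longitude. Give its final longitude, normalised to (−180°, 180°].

15.62°E

Start at -167.07°; shift −177.31° → -344.38°.
-344.38° lies outside (−180°, 180°]; add 360° → +15.62°.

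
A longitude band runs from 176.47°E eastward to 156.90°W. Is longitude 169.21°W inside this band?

Yes

Band width going east from +176.47° to -156.90°: ((-156.90 − 176.47) mod 360) = 26.63°.
Offset of -169.21° east of the west edge: ((-169.21 − 176.47) mod 360) = 14.32°.
14.32° ≤ 26.63° ⇒ inside.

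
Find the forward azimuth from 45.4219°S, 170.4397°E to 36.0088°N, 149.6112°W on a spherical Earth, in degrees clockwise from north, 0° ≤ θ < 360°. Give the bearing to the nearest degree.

31°

Δλ = -149.6112 − 170.4397 = -320.0509°; wrapped into (−180°, 180°]: 39.9491°.
θ = atan2( sin Δλ · cos φ₂ , cos φ₁ · sin φ₂ − sin φ₁ · cos φ₂ · cos Δλ )
  = atan2(0.51942, 0.85436) = 31.298° → normalised to [0°, 360°): 31.298°.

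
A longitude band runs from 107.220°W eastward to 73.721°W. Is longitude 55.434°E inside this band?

No

Band width going east from -107.220° to -73.721°: ((-73.721 − -107.220) mod 360) = 33.499°.
Offset of +55.434° east of the west edge: ((55.434 − -107.220) mod 360) = 162.654°.
162.654° > 33.499° ⇒ outside.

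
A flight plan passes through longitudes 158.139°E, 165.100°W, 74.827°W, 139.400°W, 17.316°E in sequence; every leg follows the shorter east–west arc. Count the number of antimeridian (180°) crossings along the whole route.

1

Leg 1: +158.139° → -165.100°, shortest Δλ = 36.761° (east) — crosses 180°.
Leg 2: -165.100° → -74.827°, shortest Δλ = 90.273° (east) — does not cross 180°.
Leg 3: -74.827° → -139.400°, shortest Δλ = -64.573° (west) — does not cross 180°.
Leg 4: -139.400° → +17.316°, shortest Δλ = 156.716° (east) — does not cross 180°.
Total crossings: 1.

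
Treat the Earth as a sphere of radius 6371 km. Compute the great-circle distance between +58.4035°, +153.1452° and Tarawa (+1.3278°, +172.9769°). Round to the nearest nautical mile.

3553 nmi

Δλ = 172.9769 − 153.1452 = 19.8317°.
Δφ = 1.3278 − 58.4035 = -57.0757°.
a = sin²(Δφ/2) + cos φ₁ · cos φ₂ · sin²(Δλ/2) = 0.243767.
c = 2·atan2(√a, √(1−a)) = 1.03274 rad → d = 6371·c ≈ 6579.60 km ≈ 3552.70 nmi.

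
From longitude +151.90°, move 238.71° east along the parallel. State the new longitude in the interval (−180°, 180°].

Start at +151.90°; shift +238.71° → +390.61°.
+390.61° lies outside (−180°, 180°]; subtract 360° → +30.61°.

+30.61°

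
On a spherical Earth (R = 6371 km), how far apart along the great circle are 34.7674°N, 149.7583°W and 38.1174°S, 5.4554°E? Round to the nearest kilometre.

Δλ = 5.4554 − -149.7583 = 155.2137°.
Δφ = -38.1174 − 34.7674 = -72.8848°.
a = sin²(Δφ/2) + cos φ₁ · cos φ₂ · sin²(Δλ/2) = 0.969377.
c = 2·atan2(√a, √(1−a)) = 2.78979 rad → d = 6371·c ≈ 17773.76 km.

17774 km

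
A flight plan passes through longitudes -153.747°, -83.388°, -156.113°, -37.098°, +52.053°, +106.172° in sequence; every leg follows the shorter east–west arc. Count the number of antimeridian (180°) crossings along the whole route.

Leg 1: -153.747° → -83.388°, shortest Δλ = 70.359° (east) — does not cross 180°.
Leg 2: -83.388° → -156.113°, shortest Δλ = -72.725° (west) — does not cross 180°.
Leg 3: -156.113° → -37.098°, shortest Δλ = 119.015° (east) — does not cross 180°.
Leg 4: -37.098° → +52.053°, shortest Δλ = 89.151° (east) — does not cross 180°.
Leg 5: +52.053° → +106.172°, shortest Δλ = 54.119° (east) — does not cross 180°.
Total crossings: 0.

0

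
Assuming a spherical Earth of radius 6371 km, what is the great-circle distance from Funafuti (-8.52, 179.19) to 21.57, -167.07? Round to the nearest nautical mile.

Δλ = -167.07 − 179.19 = -346.26°; wrapped into (−180°, 180°]: 13.74°.
Δφ = 21.57 − -8.52 = 30.09°.
a = sin²(Δφ/2) + cos φ₁ · cos φ₂ · sin²(Δλ/2) = 0.080540.
c = 2·atan2(√a, √(1−a)) = 0.57550 rad → d = 6371·c ≈ 3666.51 km ≈ 1979.76 nmi.

1980 nmi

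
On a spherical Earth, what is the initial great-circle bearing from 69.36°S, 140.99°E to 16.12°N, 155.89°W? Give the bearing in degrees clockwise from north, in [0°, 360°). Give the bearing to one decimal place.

59.5°

Δλ = -155.89 − 140.99 = -296.88°; wrapped into (−180°, 180°]: 63.12°.
θ = atan2( sin Δλ · cos φ₂ , cos φ₁ · sin φ₂ − sin φ₁ · cos φ₂ · cos Δλ )
  = atan2(0.85689, 0.50434) = 59.520° → normalised to [0°, 360°): 59.520°.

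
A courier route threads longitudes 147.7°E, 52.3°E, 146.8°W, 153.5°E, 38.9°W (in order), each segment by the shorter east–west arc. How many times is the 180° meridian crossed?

3

Leg 1: +147.7° → +52.3°, shortest Δλ = -95.4° (west) — does not cross 180°.
Leg 2: +52.3° → -146.8°, shortest Δλ = 160.9° (east) — crosses 180°.
Leg 3: -146.8° → +153.5°, shortest Δλ = -59.7° (west) — crosses 180°.
Leg 4: +153.5° → -38.9°, shortest Δλ = 167.6° (east) — crosses 180°.
Total crossings: 3.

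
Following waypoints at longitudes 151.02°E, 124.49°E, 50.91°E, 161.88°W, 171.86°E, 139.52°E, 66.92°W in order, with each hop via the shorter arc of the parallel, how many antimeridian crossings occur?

3

Leg 1: +151.02° → +124.49°, shortest Δλ = -26.53° (west) — does not cross 180°.
Leg 2: +124.49° → +50.91°, shortest Δλ = -73.58° (west) — does not cross 180°.
Leg 3: +50.91° → -161.88°, shortest Δλ = 147.21° (east) — crosses 180°.
Leg 4: -161.88° → +171.86°, shortest Δλ = -26.26° (west) — crosses 180°.
Leg 5: +171.86° → +139.52°, shortest Δλ = -32.34° (west) — does not cross 180°.
Leg 6: +139.52° → -66.92°, shortest Δλ = 153.56° (east) — crosses 180°.
Total crossings: 3.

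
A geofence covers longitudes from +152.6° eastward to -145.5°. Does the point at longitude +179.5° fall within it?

Band width going east from +152.6° to -145.5°: ((-145.5 − 152.6) mod 360) = 61.9°.
Offset of +179.5° east of the west edge: ((179.5 − 152.6) mod 360) = 26.9°.
26.9° ≤ 61.9° ⇒ inside.

Yes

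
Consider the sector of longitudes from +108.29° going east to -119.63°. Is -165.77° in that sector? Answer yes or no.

Band width going east from +108.29° to -119.63°: ((-119.63 − 108.29) mod 360) = 132.08°.
Offset of -165.77° east of the west edge: ((-165.77 − 108.29) mod 360) = 85.94°.
85.94° ≤ 132.08° ⇒ inside.

Yes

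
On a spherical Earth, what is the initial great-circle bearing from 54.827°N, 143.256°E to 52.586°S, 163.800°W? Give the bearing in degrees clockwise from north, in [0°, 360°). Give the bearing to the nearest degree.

147°

Δλ = -163.800 − 143.256 = -307.056°; wrapped into (−180°, 180°]: 52.944°.
θ = atan2( sin Δλ · cos φ₂ , cos φ₁ · sin φ₂ − sin φ₁ · cos φ₂ · cos Δλ )
  = atan2(0.48487, -0.75681) = 147.353° → normalised to [0°, 360°): 147.353°.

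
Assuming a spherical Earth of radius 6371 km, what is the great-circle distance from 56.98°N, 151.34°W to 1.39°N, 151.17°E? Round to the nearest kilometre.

7978 km

Δλ = 151.17 − -151.34 = 302.51°; wrapped into (−180°, 180°]: -57.49°.
Δφ = 1.39 − 56.98 = -55.59°.
a = sin²(Δφ/2) + cos φ₁ · cos φ₂ · sin²(Δλ/2) = 0.343437.
c = 2·atan2(√a, √(1−a)) = 1.25231 rad → d = 6371·c ≈ 7978.49 km.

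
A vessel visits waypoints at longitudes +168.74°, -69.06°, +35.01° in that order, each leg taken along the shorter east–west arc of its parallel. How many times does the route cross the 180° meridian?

1

Leg 1: +168.74° → -69.06°, shortest Δλ = 122.2° (east) — crosses 180°.
Leg 2: -69.06° → +35.01°, shortest Δλ = 104.07° (east) — does not cross 180°.
Total crossings: 1.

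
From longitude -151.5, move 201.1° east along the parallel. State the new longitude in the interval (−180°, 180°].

Start at -151.5°; shift +201.1° → +49.6°.
+49.6° already lies in (−180°, 180°].

+49.6°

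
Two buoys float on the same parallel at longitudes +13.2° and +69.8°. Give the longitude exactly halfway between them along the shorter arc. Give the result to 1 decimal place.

+41.5°

Signed shortest Δλ from +13.2° to +69.8° is +56.6°.
Midpoint longitude = +13.2° + (+56.6°)/2 = +13.2° + 28.3° = +41.5°.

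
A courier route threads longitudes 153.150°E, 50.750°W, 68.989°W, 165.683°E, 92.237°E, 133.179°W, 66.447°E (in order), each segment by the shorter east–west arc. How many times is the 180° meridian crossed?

Leg 1: +153.150° → -50.750°, shortest Δλ = 156.1° (east) — crosses 180°.
Leg 2: -50.750° → -68.989°, shortest Δλ = -18.239° (west) — does not cross 180°.
Leg 3: -68.989° → +165.683°, shortest Δλ = -125.328° (west) — crosses 180°.
Leg 4: +165.683° → +92.237°, shortest Δλ = -73.446° (west) — does not cross 180°.
Leg 5: +92.237° → -133.179°, shortest Δλ = 134.584° (east) — crosses 180°.
Leg 6: -133.179° → +66.447°, shortest Δλ = -160.374° (west) — crosses 180°.
Total crossings: 4.

4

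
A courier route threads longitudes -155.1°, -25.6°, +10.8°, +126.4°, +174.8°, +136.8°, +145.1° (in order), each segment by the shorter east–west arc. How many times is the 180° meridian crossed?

Leg 1: -155.1° → -25.6°, shortest Δλ = 129.5° (east) — does not cross 180°.
Leg 2: -25.6° → +10.8°, shortest Δλ = 36.4° (east) — does not cross 180°.
Leg 3: +10.8° → +126.4°, shortest Δλ = 115.6° (east) — does not cross 180°.
Leg 4: +126.4° → +174.8°, shortest Δλ = 48.4° (east) — does not cross 180°.
Leg 5: +174.8° → +136.8°, shortest Δλ = -38.0° (west) — does not cross 180°.
Leg 6: +136.8° → +145.1°, shortest Δλ = 8.3° (east) — does not cross 180°.
Total crossings: 0.

0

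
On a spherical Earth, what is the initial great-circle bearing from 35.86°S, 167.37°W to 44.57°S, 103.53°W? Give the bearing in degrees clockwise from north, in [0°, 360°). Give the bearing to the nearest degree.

121°

Δλ = -103.53 − -167.37 = 63.84°.
θ = atan2( sin Δλ · cos φ₂ , cos φ₁ · sin φ₂ − sin φ₁ · cos φ₂ · cos Δλ )
  = atan2(0.63942, -0.38477) = 121.037° → normalised to [0°, 360°): 121.037°.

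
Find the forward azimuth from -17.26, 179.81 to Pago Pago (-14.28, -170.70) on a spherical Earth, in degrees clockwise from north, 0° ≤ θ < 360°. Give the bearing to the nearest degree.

Δλ = -170.70 − 179.81 = -350.51°; wrapped into (−180°, 180°]: 9.49°.
θ = atan2( sin Δλ · cos φ₂ , cos φ₁ · sin φ₂ − sin φ₁ · cos φ₂ · cos Δλ )
  = atan2(0.15978, 0.04805) = 73.262° → normalised to [0°, 360°): 73.262°.

73°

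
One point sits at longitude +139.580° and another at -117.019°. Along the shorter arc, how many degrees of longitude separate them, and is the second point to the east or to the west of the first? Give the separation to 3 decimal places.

Raw difference: -117.019 − 139.580 = -256.599°.
Normalise into (−180°, 180°]: -256.599° + 360° = 103.401°.
Positive ⇒ the second point lies to the east; separation 103.401°.

103.401° east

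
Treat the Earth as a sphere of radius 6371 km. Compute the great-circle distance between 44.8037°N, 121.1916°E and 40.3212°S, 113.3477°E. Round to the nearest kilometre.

9498 km

Δλ = 113.3477 − 121.1916 = -7.8439°.
Δφ = -40.3212 − 44.8037 = -85.1249°.
a = sin²(Δφ/2) + cos φ₁ · cos φ₂ · sin²(Δλ/2) = 0.460039.
c = 2·atan2(√a, √(1−a)) = 1.49079 rad → d = 6371·c ≈ 9497.81 km.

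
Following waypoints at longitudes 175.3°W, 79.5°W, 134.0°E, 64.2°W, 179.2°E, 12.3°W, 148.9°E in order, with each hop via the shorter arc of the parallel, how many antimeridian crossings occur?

Leg 1: -175.3° → -79.5°, shortest Δλ = 95.8° (east) — does not cross 180°.
Leg 2: -79.5° → +134.0°, shortest Δλ = -146.5° (west) — crosses 180°.
Leg 3: +134.0° → -64.2°, shortest Δλ = 161.8° (east) — crosses 180°.
Leg 4: -64.2° → +179.2°, shortest Δλ = -116.6° (west) — crosses 180°.
Leg 5: +179.2° → -12.3°, shortest Δλ = 168.5° (east) — crosses 180°.
Leg 6: -12.3° → +148.9°, shortest Δλ = 161.2° (east) — does not cross 180°.
Total crossings: 4.

4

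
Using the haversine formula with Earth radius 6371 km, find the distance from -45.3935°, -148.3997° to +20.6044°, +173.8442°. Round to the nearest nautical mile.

4466 nmi

Δλ = 173.8442 − -148.3997 = 322.2439°; wrapped into (−180°, 180°]: -37.7561°.
Δφ = 20.6044 − -45.3935 = 65.9979°.
a = sin²(Δφ/2) + cos φ₁ · cos φ₂ · sin²(Δλ/2) = 0.365428.
c = 2·atan2(√a, √(1−a)) = 1.29829 rad → d = 6371·c ≈ 8271.42 km ≈ 4466.21 nmi.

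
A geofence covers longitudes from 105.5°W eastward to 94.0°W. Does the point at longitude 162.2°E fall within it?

Band width going east from -105.5° to -94.0°: ((-94.0 − -105.5) mod 360) = 11.5°.
Offset of +162.2° east of the west edge: ((162.2 − -105.5) mod 360) = 267.7°.
267.7° > 11.5° ⇒ outside.

No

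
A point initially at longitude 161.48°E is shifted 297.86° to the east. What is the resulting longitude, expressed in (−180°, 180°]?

99.34°E

Start at +161.48°; shift +297.86° → +459.34°.
+459.34° lies outside (−180°, 180°]; subtract 360° → +99.34°.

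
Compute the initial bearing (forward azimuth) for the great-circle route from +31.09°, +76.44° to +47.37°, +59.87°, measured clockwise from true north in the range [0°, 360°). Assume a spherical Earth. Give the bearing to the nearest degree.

Δλ = 59.87 − 76.44 = -16.57°.
θ = atan2( sin Δλ · cos φ₂ , cos φ₁ · sin φ₂ − sin φ₁ · cos φ₂ · cos Δλ )
  = atan2(-0.19315, 0.29486) = -33.227° → normalised to [0°, 360°): 326.773°.

327°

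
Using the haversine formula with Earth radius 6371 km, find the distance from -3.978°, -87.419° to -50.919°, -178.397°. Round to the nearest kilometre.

Δλ = -178.397 − -87.419 = -90.978°.
Δφ = -50.919 − -3.978 = -46.941°.
a = sin²(Δφ/2) + cos φ₁ · cos φ₂ · sin²(Δλ/2) = 0.478441.
c = 2·atan2(√a, √(1−a)) = 1.52767 rad → d = 6371·c ≈ 9732.76 km.

9733 km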